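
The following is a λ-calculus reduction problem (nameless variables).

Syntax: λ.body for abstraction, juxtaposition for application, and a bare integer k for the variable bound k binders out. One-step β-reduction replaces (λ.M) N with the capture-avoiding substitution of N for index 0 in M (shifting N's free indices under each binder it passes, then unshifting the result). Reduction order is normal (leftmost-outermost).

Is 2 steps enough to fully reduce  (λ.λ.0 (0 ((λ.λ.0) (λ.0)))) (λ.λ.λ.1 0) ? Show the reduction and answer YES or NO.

  start: (λ.λ.0 (0 ((λ.λ.0) (λ.0)))) (λ.λ.λ.1 0)
  →1  λ.0 (0 ((λ.λ.0) (λ.0)))
  →2  λ.0 (0 (λ.0))

Answer: YES — reaches normal form λ.0 (0 (λ.0)) in 2 ≤ 2 steps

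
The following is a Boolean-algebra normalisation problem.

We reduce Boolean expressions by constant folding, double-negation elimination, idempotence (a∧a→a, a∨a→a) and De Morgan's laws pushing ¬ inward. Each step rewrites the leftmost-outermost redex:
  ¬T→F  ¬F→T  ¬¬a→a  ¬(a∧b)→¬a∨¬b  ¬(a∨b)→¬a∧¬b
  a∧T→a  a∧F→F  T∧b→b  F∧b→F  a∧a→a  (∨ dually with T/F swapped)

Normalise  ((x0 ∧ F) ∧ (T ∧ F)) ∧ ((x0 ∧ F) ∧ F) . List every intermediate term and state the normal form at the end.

  start: ((x0 ∧ F) ∧ (T ∧ F)) ∧ ((x0 ∧ F) ∧ F)
  step 1: (F ∧ (T ∧ F)) ∧ ((x0 ∧ F) ∧ F)
  step 2: F ∧ ((x0 ∧ F) ∧ F)
  step 3: F

Answer: normal form = F  (in 3 steps)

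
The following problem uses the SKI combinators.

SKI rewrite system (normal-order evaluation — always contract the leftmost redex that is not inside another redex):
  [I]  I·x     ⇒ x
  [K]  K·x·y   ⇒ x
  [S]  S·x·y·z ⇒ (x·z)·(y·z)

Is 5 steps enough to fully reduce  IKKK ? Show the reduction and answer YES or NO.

Answer: YES — reaches normal form K in 2 ≤ 5 steps

Working:
  start: IKKK
  step 1: KKK
  step 2: K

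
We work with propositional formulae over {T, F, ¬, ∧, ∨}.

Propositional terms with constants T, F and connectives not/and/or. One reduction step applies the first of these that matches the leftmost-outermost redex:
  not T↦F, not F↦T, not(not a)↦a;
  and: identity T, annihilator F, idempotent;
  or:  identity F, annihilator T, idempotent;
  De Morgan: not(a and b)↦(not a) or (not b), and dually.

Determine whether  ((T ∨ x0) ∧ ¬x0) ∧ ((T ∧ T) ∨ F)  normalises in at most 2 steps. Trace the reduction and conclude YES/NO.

  start: ((T ∨ x0) ∧ ¬x0) ∧ ((T ∧ T) ∨ F)
  [1] (T ∧ ¬x0) ∧ ((T ∧ T) ∨ F)
  [2] ¬x0 ∧ ((T ∧ T) ∨ F)

Answer: NO — after 2 steps the term is ¬x0 ∧ ((T ∧ T) ∨ F), not yet normal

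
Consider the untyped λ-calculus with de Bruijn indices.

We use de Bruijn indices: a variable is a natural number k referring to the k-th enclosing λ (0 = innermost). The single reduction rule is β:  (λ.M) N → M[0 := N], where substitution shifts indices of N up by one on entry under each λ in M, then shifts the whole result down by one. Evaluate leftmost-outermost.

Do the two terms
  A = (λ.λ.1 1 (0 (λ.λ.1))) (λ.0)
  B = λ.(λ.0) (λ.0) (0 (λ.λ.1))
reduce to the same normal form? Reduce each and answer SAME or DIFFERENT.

Answer: SAME — A ⇓ λ.0 (λ.λ.1), B ⇓ λ.0 (λ.λ.1)

Reduction:
Term A:
  start: (λ.λ.1 1 (0 (λ.λ.1))) (λ.0)
  [1] λ.(λ.0) (λ.0) (0 (λ.λ.1))
  [2] λ.(λ.0) (0 (λ.λ.1))
  [3] λ.0 (λ.λ.1)

Term B:
  start: λ.(λ.0) (λ.0) (0 (λ.λ.1))
  [1] λ.(λ.0) (0 (λ.λ.1))
  [2] λ.0 (λ.λ.1)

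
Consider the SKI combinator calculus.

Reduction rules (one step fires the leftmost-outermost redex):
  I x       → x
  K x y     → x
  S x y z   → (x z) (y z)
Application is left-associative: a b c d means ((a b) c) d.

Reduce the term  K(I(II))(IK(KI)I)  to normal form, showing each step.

Answer: normal form = I  (in 3 steps)

Working:
  start: K(I(II))(IK(KI)I)
  →1  I(II)
  →2  II
  →3  I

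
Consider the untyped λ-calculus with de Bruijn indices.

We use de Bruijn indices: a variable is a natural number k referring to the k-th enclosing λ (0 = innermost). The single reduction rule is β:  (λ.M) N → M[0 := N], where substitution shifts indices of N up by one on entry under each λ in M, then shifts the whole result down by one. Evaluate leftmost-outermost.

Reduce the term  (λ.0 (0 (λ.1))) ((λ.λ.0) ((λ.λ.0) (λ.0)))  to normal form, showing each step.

Answer: normal form = λ.λ.0  (in 6 steps)

Derivation:
  start: (λ.0 (0 (λ.1))) ((λ.λ.0) ((λ.λ.0) (λ.0)))
  →1  (λ.λ.0) ((λ.λ.0) (λ.0)) ((λ.λ.0) ((λ.λ.0) (λ.0)) (λ.(λ.λ.0) ((λ.λ.0) (λ.0))))
  →2  (λ.0) ((λ.λ.0) ((λ.λ.0) (λ.0)) (λ.(λ.λ.0) ((λ.λ.0) (λ.0))))
  →3  (λ.λ.0) ((λ.λ.0) (λ.0)) (λ.(λ.λ.0) ((λ.λ.0) (λ.0)))
  →4  (λ.0) (λ.(λ.λ.0) ((λ.λ.0) (λ.0)))
  →5  λ.(λ.λ.0) ((λ.λ.0) (λ.0))
  →6  λ.λ.0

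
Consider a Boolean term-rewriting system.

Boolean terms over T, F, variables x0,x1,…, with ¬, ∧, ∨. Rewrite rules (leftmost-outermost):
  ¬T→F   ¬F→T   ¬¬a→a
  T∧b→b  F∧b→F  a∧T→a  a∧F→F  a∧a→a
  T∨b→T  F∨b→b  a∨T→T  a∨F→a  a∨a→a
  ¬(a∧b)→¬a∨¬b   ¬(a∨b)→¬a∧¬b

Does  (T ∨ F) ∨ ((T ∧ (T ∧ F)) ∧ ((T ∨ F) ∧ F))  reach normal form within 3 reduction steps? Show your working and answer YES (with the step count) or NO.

Answer: YES — reaches normal form T in 2 ≤ 3 steps

Derivation:
  start: (T ∨ F) ∨ ((T ∧ (T ∧ F)) ∧ ((T ∨ F) ∧ F))
  [1] T ∨ ((T ∧ (T ∧ F)) ∧ ((T ∨ F) ∧ F))
  [2] T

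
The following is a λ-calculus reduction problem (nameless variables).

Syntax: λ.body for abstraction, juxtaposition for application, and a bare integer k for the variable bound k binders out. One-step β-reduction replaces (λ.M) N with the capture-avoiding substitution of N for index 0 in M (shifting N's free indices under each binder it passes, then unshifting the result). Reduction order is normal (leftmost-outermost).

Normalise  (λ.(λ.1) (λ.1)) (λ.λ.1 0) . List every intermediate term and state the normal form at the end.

Answer: normal form = λ.λ.1 0  (in 2 steps)

Reduction:
  start: (λ.(λ.1) (λ.1)) (λ.λ.1 0)
  step 1: (λ.λ.λ.1 0) (λ.λ.λ.1 0)
  step 2: λ.λ.1 0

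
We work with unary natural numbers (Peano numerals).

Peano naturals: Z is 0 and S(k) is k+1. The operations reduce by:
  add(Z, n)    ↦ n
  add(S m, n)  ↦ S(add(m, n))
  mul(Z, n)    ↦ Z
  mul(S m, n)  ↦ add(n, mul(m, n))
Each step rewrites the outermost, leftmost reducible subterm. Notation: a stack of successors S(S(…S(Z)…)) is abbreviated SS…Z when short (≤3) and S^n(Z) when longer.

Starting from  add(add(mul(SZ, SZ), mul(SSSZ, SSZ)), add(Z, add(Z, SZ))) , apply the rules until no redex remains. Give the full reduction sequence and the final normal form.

Answer: normal form = S^8(Z)  (in 29 steps)

Derivation:
  start: add(add(mul(SZ, SZ), mul(SSSZ, SSZ)), add(Z, add(Z, SZ)))
  step 1: add(add(add(SZ, mul(Z, SZ)), mul(SSSZ, SSZ)), add(Z, add(Z, SZ)))
  step 2: add(add(S(add(Z, mul(Z, SZ))), mul(SSSZ, SSZ)), add(Z, add(Z, SZ)))
  step 3: add(S(add(add(Z, mul(Z, SZ)), mul(SSSZ, SSZ))), add(Z, add(Z, SZ)))
  step 4: S(add(add(add(Z, mul(Z, SZ)), mul(SSSZ, SSZ)), add(Z, add(Z, SZ))))
  step 5: S(add(add(mul(Z, SZ), mul(SSSZ, SSZ)), add(Z, add(Z, SZ))))
  step 6: S(add(add(Z, mul(SSSZ, SSZ)), add(Z, add(Z, SZ))))
  step 7: S(add(mul(SSSZ, SSZ), add(Z, add(Z, SZ))))
  step 8: S(add(add(SSZ, mul(SSZ, SSZ)), add(Z, add(Z, SZ))))
  step 9: S(add(S(add(SZ, mul(SSZ, SSZ))), add(Z, add(Z, SZ))))
  step 10: S(S(add(add(SZ, mul(SSZ, SSZ)), add(Z, add(Z, SZ)))))
  step 11: S(S(add(S(add(Z, mul(SSZ, SSZ))), add(Z, add(Z, SZ)))))
  step 12: S(S(S(add(add(Z, mul(SSZ, SSZ)), add(Z, add(Z, SZ))))))
  step 13: S(S(S(add(mul(SSZ, SSZ), add(Z, add(Z, SZ))))))
  step 14: S(S(S(add(add(SSZ, mul(SZ, SSZ)), add(Z, add(Z, SZ))))))
  step 15: S(S(S(add(S(add(SZ, mul(SZ, SSZ))), add(Z, add(Z, SZ))))))
  step 16: S(S(S(S(add(add(SZ, mul(SZ, SSZ)), add(Z, add(Z, SZ)))))))
  step 17: S(S(S(S(add(S(add(Z, mul(SZ, SSZ))), add(Z, add(Z, SZ)))))))
  step 18: S(S(S(S(S(add(add(Z, mul(SZ, SSZ)), add(Z, add(Z, SZ))))))))
  step 19: S(S(S(S(S(add(mul(SZ, SSZ), add(Z, add(Z, SZ))))))))
  step 20: S(S(S(S(S(add(add(SSZ, mul(Z, SSZ)), add(Z, add(Z, SZ))))))))
  step 21: S(S(S(S(S(add(S(add(SZ, mul(Z, SSZ))), add(Z, add(Z, SZ))))))))
  step 22: S(S(S(S(S(S(add(add(SZ, mul(Z, SSZ)), add(Z, add(Z, SZ)))))))))
  step 23: S(S(S(S(S(S(add(S(add(Z, mul(Z, SSZ))), add(Z, add(Z, SZ)))))))))
  step 24: S(S(S(S(S(S(S(add(add(Z, mul(Z, SSZ)), add(Z, add(Z, SZ))))))))))
  step 25: S(S(S(S(S(S(S(add(mul(Z, SSZ), add(Z, add(Z, SZ))))))))))
  step 26: S(S(S(S(S(S(S(add(Z, add(Z, add(Z, SZ))))))))))
  step 27: S(S(S(S(S(S(S(add(Z, add(Z, SZ)))))))))
  step 28: S(S(S(S(S(S(S(add(Z, SZ))))))))
  step 29: S^8(Z)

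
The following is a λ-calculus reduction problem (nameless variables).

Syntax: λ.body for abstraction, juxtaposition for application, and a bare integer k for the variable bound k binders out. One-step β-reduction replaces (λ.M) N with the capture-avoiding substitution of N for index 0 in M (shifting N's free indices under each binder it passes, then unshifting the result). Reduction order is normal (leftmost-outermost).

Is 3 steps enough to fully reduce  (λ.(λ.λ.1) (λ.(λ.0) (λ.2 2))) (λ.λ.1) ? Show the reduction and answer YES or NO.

  start: (λ.(λ.λ.1) (λ.(λ.0) (λ.2 2))) (λ.λ.1)
  step 1: (λ.λ.1) (λ.(λ.0) (λ.(λ.λ.1) (λ.λ.1)))
  step 2: λ.λ.(λ.0) (λ.(λ.λ.1) (λ.λ.1))
  step 3: λ.λ.λ.(λ.λ.1) (λ.λ.1)

Answer: NO — after 3 steps the term is λ.λ.λ.(λ.λ.1) (λ.λ.1), not yet normal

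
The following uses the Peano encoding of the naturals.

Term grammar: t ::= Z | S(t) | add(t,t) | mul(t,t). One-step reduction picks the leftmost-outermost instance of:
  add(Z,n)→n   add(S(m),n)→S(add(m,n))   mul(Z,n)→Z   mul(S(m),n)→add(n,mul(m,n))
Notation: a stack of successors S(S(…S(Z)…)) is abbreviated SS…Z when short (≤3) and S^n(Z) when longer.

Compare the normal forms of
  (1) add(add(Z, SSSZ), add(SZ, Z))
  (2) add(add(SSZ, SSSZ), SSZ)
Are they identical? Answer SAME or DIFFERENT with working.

Answer: DIFFERENT — A ⇓ S^4(Z), B ⇓ S^7(Z)

Derivation:
Term A:
  start: add(add(Z, SSSZ), add(SZ, Z))
  [1] add(SSSZ, add(SZ, Z))
  [2] S(add(SSZ, add(SZ, Z)))
  [3] S(S(add(SZ, add(SZ, Z))))
  [4] S(S(S(add(Z, add(SZ, Z)))))
  [5] S(S(S(add(SZ, Z))))
  [6] S(S(S(S(add(Z, Z)))))
  [7] S^4(Z)

Term B:
  start: add(add(SSZ, SSSZ), SSZ)
  [1] add(S(add(SZ, SSSZ)), SSZ)
  [2] S(add(add(SZ, SSSZ), SSZ))
  [3] S(add(S(add(Z, SSSZ)), SSZ))
  [4] S(S(add(add(Z, SSSZ), SSZ)))
  [5] S(S(add(SSSZ, SSZ)))
  [6] S(S(S(add(SSZ, SSZ))))
  [7] S(S(S(S(add(SZ, SSZ)))))
  [8] S(S(S(S(S(add(Z, SSZ))))))
  [9] S^7(Z)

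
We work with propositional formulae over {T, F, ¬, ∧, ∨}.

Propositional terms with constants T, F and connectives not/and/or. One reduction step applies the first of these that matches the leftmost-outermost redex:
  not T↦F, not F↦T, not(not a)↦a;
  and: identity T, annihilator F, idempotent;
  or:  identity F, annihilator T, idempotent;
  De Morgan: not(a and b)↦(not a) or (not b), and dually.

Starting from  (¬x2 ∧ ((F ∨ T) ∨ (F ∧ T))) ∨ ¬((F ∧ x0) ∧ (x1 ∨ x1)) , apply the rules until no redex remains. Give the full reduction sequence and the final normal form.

Answer: normal form = T  (in 9 steps)

Working:
  start: (¬x2 ∧ ((F ∨ T) ∨ (F ∧ T))) ∨ ¬((F ∧ x0) ∧ (x1 ∨ x1))
  →1  (¬x2 ∧ (T ∨ (F ∧ T))) ∨ ¬((F ∧ x0) ∧ (x1 ∨ x1))
  →2  (¬x2 ∧ T) ∨ ¬((F ∧ x0) ∧ (x1 ∨ x1))
  →3  ¬x2 ∨ ¬((F ∧ x0) ∧ (x1 ∨ x1))
  →4  ¬x2 ∨ (¬(F ∧ x0) ∨ ¬(x1 ∨ x1))
  →5  ¬x2 ∨ ((¬F ∨ ¬x0) ∨ ¬(x1 ∨ x1))
  →6  ¬x2 ∨ ((T ∨ ¬x0) ∨ ¬(x1 ∨ x1))
  →7  ¬x2 ∨ (T ∨ ¬(x1 ∨ x1))
  →8  ¬x2 ∨ T
  →9  T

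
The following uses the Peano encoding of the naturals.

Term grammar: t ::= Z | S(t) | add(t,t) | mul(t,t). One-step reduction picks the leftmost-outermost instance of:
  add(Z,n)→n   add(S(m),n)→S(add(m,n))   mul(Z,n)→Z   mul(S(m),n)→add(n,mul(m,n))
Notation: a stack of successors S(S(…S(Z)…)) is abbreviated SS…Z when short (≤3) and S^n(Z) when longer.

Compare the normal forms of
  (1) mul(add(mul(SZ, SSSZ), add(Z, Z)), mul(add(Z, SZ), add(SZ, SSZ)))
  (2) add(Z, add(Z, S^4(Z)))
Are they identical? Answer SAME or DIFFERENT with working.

Answer: DIFFERENT — A ⇓ S^9(Z), B ⇓ S^4(Z)

Working:
Term A:
  start: mul(add(mul(SZ, SSSZ), add(Z, Z)), mul(add(Z, SZ), add(SZ, SSZ)))
  step 1: mul(add(add(SSSZ, mul(Z, SSSZ)), add(Z, Z)), mul(add(Z, SZ), add(SZ, SSZ)))
  step 2: mul(add(S(add(SSZ, mul(Z, SSSZ))), add(Z, Z)), mul(add(Z, SZ), add(SZ, SSZ)))
  step 3: mul(S(add(add(SSZ, mul(Z, SSSZ)), add(Z, Z))), mul(add(Z, SZ), add(SZ, SSZ)))
  step 4: add(mul(add(Z, SZ), add(SZ, SSZ)), mul(add(add(SSZ, mul(Z, SSSZ)), add(Z, Z)), mul(add(Z, SZ), add(SZ, SSZ))))
  step 5: add(mul(SZ, add(SZ, SSZ)), mul(add(add(SSZ, mul(Z, SSSZ)), add(Z, Z)), mul(add(Z, SZ), add(SZ, SSZ))))
  step 6: add(add(add(SZ, SSZ), mul(Z, add(SZ, SSZ))), mul(add(add(SSZ, mul(Z, SSSZ)), add(Z, Z)), mul(add(Z, SZ), add(SZ, SSZ))))
  step 7: add(add(S(add(Z, SSZ)), mul(Z, add(SZ, SSZ))), mul(add(add(SSZ, mul(Z, SSSZ)), add(Z, Z)), mul(add(Z, SZ), add(SZ, SSZ))))
  step 8: add(S(add(add(Z, SSZ), mul(Z, add(SZ, SSZ)))), mul(add(add(SSZ, mul(Z, SSSZ)), add(Z, Z)), mul(add(Z, SZ), add(SZ, SSZ))))
  step 9: S(add(add(add(Z, SSZ), mul(Z, add(SZ, SSZ))), mul(add(add(SSZ, mul(Z, SSSZ)), add(Z, Z)), mul(add(Z, SZ), add(SZ, SSZ)))))
  step 10: S(add(add(SSZ, mul(Z, add(SZ, SSZ))), mul(add(add(SSZ, mul(Z, SSSZ)), add(Z, Z)), mul(add(Z, SZ), add(SZ, SSZ)))))
  step 11: S(add(S(add(SZ, mul(Z, add(SZ, SSZ)))), mul(add(add(SSZ, mul(Z, SSSZ)), add(Z, Z)), mul(add(Z, SZ), add(SZ, SSZ)))))
  step 12: S(S(add(add(SZ, mul(Z, add(SZ, SSZ))), mul(add(add(SSZ, mul(Z, SSSZ)), add(Z, Z)), mul(add(Z, SZ), add(SZ, SSZ))))))
  step 13: S(S(add(S(add(Z, mul(Z, add(SZ, SSZ)))), mul(add(add(SSZ, mul(Z, SSSZ)), add(Z, Z)), mul(add(Z, SZ), add(SZ, SSZ))))))
  step 14: S(S(S(add(add(Z, mul(Z, add(SZ, SSZ))), mul(add(add(SSZ, mul(Z, SSSZ)), add(Z, Z)), mul(add(Z, SZ), add(SZ, SSZ)))))))
  step 15: S(S(S(add(mul(Z, add(SZ, SSZ)), mul(add(add(SSZ, mul(Z, SSSZ)), add(Z, Z)), mul(add(Z, SZ), add(SZ, SSZ)))))))
  step 16: S(S(S(add(Z, mul(add(add(SSZ, mul(Z, SSSZ)), add(Z, Z)), mul(add(Z, SZ), add(SZ, SSZ)))))))
  step 17: S(S(S(mul(add(add(SSZ, mul(Z, SSSZ)), add(Z, Z)), mul(add(Z, SZ), add(SZ, SSZ))))))
  step 18: S(S(S(mul(add(S(add(SZ, mul(Z, SSSZ))), add(Z, Z)), mul(add(Z, SZ), add(SZ, SSZ))))))
  step 19: S(S(S(mul(S(add(add(SZ, mul(Z, SSSZ)), add(Z, Z))), mul(add(Z, SZ), add(SZ, SSZ))))))
  step 20: S(S(S(add(mul(add(Z, SZ), add(SZ, SSZ)), mul(add(add(SZ, mul(Z, SSSZ)), add(Z, Z)), mul(add(Z, SZ), add(SZ, SSZ)))))))
  step 21: S(S(S(add(mul(SZ, add(SZ, SSZ)), mul(add(add(SZ, mul(Z, SSSZ)), add(Z, Z)), mul(add(Z, SZ), add(SZ, SSZ)))))))
  step 22: S(S(S(add(add(add(SZ, SSZ), mul(Z, add(SZ, SSZ))), mul(add(add(SZ, mul(Z, SSSZ)), add(Z, Z)), mul(add(Z, SZ), add(SZ, SSZ)))))))
  step 23: S(S(S(add(add(S(add(Z, SSZ)), mul(Z, add(SZ, SSZ))), mul(add(add(SZ, mul(Z, SSSZ)), add(Z, Z)), mul(add(Z, SZ), add(SZ, SSZ)))))))
  step 24: S(S(S(add(S(add(add(Z, SSZ), mul(Z, add(SZ, SSZ)))), mul(add(add(SZ, mul(Z, SSSZ)), add(Z, Z)), mul(add(Z, SZ), add(SZ, SSZ)))))))
  step 25: S(S(S(S(add(add(add(Z, SSZ), mul(Z, add(SZ, SSZ))), mul(add(add(SZ, mul(Z, SSSZ)), add(Z, Z)), mul(add(Z, SZ), add(SZ, SSZ))))))))
  step 26: S(S(S(S(add(add(SSZ, mul(Z, add(SZ, SSZ))), mul(add(add(SZ, mul(Z, SSSZ)), add(Z, Z)), mul(add(Z, SZ), add(SZ, SSZ))))))))
  step 27: S(S(S(S(add(S(add(SZ, mul(Z, add(SZ, SSZ)))), mul(add(add(SZ, mul(Z, SSSZ)), add(Z, Z)), mul(add(Z, SZ), add(SZ, SSZ))))))))
  step 28: S(S(S(S(S(add(add(SZ, mul(Z, add(SZ, SSZ))), mul(add(add(SZ, mul(Z, SSSZ)), add(Z, Z)), mul(add(Z, SZ), add(SZ, SSZ)))))))))
  step 29: S(S(S(S(S(add(S(add(Z, mul(Z, add(SZ, SSZ)))), mul(add(add(SZ, mul(Z, SSSZ)), add(Z, Z)), mul(add(Z, SZ), add(SZ, SSZ)))))))))
  step 30: S(S(S(S(S(S(add(add(Z, mul(Z, add(SZ, SSZ))), mul(add(add(SZ, mul(Z, SSSZ)), add(Z, Z)), mul(add(Z, SZ), add(SZ, SSZ))))))))))
  step 31: S(S(S(S(S(S(add(mul(Z, add(SZ, SSZ)), mul(add(add(SZ, mul(Z, SSSZ)), add(Z, Z)), mul(add(Z, SZ), add(SZ, SSZ))))))))))
  step 32: S(S(S(S(S(S(add(Z, mul(add(add(SZ, mul(Z, SSSZ)), add(Z, Z)), mul(add(Z, SZ), add(SZ, SSZ))))))))))
  step 33: S(S(S(S(S(S(mul(add(add(SZ, mul(Z, SSSZ)), add(Z, Z)), mul(add(Z, SZ), add(SZ, SSZ)))))))))
  step 34: S(S(S(S(S(S(mul(add(S(add(Z, mul(Z, SSSZ))), add(Z, Z)), mul(add(Z, SZ), add(SZ, SSZ)))))))))
  step 35: S(S(S(S(S(S(mul(S(add(add(Z, mul(Z, SSSZ)), add(Z, Z))), mul(add(Z, SZ), add(SZ, SSZ)))))))))
  step 36: S(S(S(S(S(S(add(mul(add(Z, SZ), add(SZ, SSZ)), mul(add(add(Z, mul(Z, SSSZ)), add(Z, Z)), mul(add(Z, SZ), add(SZ, SSZ))))))))))
  step 37: S(S(S(S(S(S(add(mul(SZ, add(SZ, SSZ)), mul(add(add(Z, mul(Z, SSSZ)), add(Z, Z)), mul(add(Z, SZ), add(SZ, SSZ))))))))))
  step 38: S(S(S(S(S(S(add(add(add(SZ, SSZ), mul(Z, add(SZ, SSZ))), mul(add(add(Z, mul(Z, SSSZ)), add(Z, Z)), mul(add(Z, SZ), add(SZ, SSZ))))))))))
  step 39: S(S(S(S(S(S(add(add(S(add(Z, SSZ)), mul(Z, add(SZ, SSZ))), mul(add(add(Z, mul(Z, SSSZ)), add(Z, Z)), mul(add(Z, SZ), add(SZ, SSZ))))))))))
  step 40: S(S(S(S(S(S(add(S(add(add(Z, SSZ), mul(Z, add(SZ, SSZ)))), mul(add(add(Z, mul(Z, SSSZ)), add(Z, Z)), mul(add(Z, SZ), add(SZ, SSZ))))))))))
  step 41: S(S(S(S(S(S(S(add(add(add(Z, SSZ), mul(Z, add(SZ, SSZ))), mul(add(add(Z, mul(Z, SSSZ)), add(Z, Z)), mul(add(Z, SZ), add(SZ, SSZ)))))))))))
  step 42: S(S(S(S(S(S(S(add(add(SSZ, mul(Z, add(SZ, SSZ))), mul(add(add(Z, mul(Z, SSSZ)), add(Z, Z)), mul(add(Z, SZ), add(SZ, SSZ)))))))))))
  step 43: S(S(S(S(S(S(S(add(S(add(SZ, mul(Z, add(SZ, SSZ)))), mul(add(add(Z, mul(Z, SSSZ)), add(Z, Z)), mul(add(Z, SZ), add(SZ, SSZ)))))))))))
  step 44: S(S(S(S(S(S(S(S(add(add(SZ, mul(Z, add(SZ, SSZ))), mul(add(add(Z, mul(Z, SSSZ)), add(Z, Z)), mul(add(Z, SZ), add(SZ, SSZ))))))))))))
  step 45: S(S(S(S(S(S(S(S(add(S(add(Z, mul(Z, add(SZ, SSZ)))), mul(add(add(Z, mul(Z, SSSZ)), add(Z, Z)), mul(add(Z, SZ), add(SZ, SSZ))))))))))))
  step 46: S(S(S(S(S(S(S(S(S(add(add(Z, mul(Z, add(SZ, SSZ))), mul(add(add(Z, mul(Z, SSSZ)), add(Z, Z)), mul(add(Z, SZ), add(SZ, SSZ)))))))))))))
  step 47: S(S(S(S(S(S(S(S(S(add(mul(Z, add(SZ, SSZ)), mul(add(add(Z, mul(Z, SSSZ)), add(Z, Z)), mul(add(Z, SZ), add(SZ, SSZ)))))))))))))
  step 48: S(S(S(S(S(S(S(S(S(add(Z, mul(add(add(Z, mul(Z, SSSZ)), add(Z, Z)), mul(add(Z, SZ), add(SZ, SSZ)))))))))))))
  step 49: S(S(S(S(S(S(S(S(S(mul(add(add(Z, mul(Z, SSSZ)), add(Z, Z)), mul(add(Z, SZ), add(SZ, SSZ))))))))))))
  step 50: S(S(S(S(S(S(S(S(S(mul(add(mul(Z, SSSZ), add(Z, Z)), mul(add(Z, SZ), add(SZ, SSZ))))))))))))
  step 51: S(S(S(S(S(S(S(S(S(mul(add(Z, add(Z, Z)), mul(add(Z, SZ), add(SZ, SSZ))))))))))))
  step 52: S(S(S(S(S(S(S(S(S(mul(add(Z, Z), mul(add(Z, SZ), add(SZ, SSZ))))))))))))
  step 53: S(S(S(S(S(S(S(S(S(mul(Z, mul(add(Z, SZ), add(SZ, SSZ))))))))))))
  step 54: S^9(Z)

Term B:
  start: add(Z, add(Z, S^4(Z)))
  step 1: add(Z, S^4(Z))
  step 2: S^4(Z)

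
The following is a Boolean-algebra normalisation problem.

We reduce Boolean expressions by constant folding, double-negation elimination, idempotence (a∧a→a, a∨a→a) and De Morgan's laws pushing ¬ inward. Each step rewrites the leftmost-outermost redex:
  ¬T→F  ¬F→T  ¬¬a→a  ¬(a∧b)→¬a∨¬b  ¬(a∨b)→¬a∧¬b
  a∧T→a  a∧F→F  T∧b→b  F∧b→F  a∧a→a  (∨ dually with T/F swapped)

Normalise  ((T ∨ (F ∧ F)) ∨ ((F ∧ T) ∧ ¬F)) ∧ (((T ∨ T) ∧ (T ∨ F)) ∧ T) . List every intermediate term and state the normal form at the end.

Answer: normal form = T  (in 7 steps)

Working:
  start: ((T ∨ (F ∧ F)) ∨ ((F ∧ T) ∧ ¬F)) ∧ (((T ∨ T) ∧ (T ∨ F)) ∧ T)
  step 1: (T ∨ ((F ∧ T) ∧ ¬F)) ∧ (((T ∨ T) ∧ (T ∨ F)) ∧ T)
  step 2: T ∧ (((T ∨ T) ∧ (T ∨ F)) ∧ T)
  step 3: ((T ∨ T) ∧ (T ∨ F)) ∧ T
  step 4: (T ∨ T) ∧ (T ∨ F)
  step 5: T ∧ (T ∨ F)
  step 6: T ∨ F
  step 7: T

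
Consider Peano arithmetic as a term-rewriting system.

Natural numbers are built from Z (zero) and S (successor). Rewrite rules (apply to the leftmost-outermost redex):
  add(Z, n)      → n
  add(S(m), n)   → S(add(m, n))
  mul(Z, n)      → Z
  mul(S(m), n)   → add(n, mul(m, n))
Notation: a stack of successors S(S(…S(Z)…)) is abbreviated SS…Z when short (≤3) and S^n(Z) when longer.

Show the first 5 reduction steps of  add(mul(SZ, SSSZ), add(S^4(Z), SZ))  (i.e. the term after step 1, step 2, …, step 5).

  start: add(mul(SZ, SSSZ), add(S^4(Z), SZ))
  step 1: add(add(SSSZ, mul(Z, SSSZ)), add(S^4(Z), SZ))
  step 2: add(S(add(SSZ, mul(Z, SSSZ))), add(S^4(Z), SZ))
  step 3: S(add(add(SSZ, mul(Z, SSSZ)), add(S^4(Z), SZ)))
  step 4: S(add(S(add(SZ, mul(Z, SSSZ))), add(S^4(Z), SZ)))
  step 5: S(S(add(add(SZ, mul(Z, SSSZ)), add(S^4(Z), SZ))))

Answer: after 5 steps: S(S(add(add(SZ, mul(Z, SSSZ)), add(S^4(Z), SZ))))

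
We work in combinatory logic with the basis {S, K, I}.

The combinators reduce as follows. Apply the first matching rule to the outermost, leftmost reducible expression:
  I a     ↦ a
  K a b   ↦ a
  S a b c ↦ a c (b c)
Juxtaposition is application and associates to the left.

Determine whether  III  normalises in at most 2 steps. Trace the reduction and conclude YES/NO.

  start: III
  →1  II
  →2  I

Answer: YES — reaches normal form I in 2 ≤ 2 steps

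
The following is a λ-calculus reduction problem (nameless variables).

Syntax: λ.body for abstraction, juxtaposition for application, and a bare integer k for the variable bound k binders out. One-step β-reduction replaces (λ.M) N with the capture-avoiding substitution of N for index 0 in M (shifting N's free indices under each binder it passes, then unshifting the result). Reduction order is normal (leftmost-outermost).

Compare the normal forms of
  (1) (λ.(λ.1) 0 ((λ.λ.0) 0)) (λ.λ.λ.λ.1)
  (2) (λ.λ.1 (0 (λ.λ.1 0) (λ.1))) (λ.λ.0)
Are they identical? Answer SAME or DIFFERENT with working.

Term A:
  start: (λ.(λ.1) 0 ((λ.λ.0) 0)) (λ.λ.λ.λ.1)
  →1  (λ.λ.λ.λ.λ.1) (λ.λ.λ.λ.1) ((λ.λ.0) (λ.λ.λ.λ.1))
  →2  (λ.λ.λ.λ.1) ((λ.λ.0) (λ.λ.λ.λ.1))
  →3  λ.λ.λ.1

Term B:
  start: (λ.λ.1 (0 (λ.λ.1 0) (λ.1))) (λ.λ.0)
  →1  λ.(λ.λ.0) (0 (λ.λ.1 0) (λ.1))
  →2  λ.λ.0

Answer: DIFFERENT — A ⇓ λ.λ.λ.1, B ⇓ λ.λ.0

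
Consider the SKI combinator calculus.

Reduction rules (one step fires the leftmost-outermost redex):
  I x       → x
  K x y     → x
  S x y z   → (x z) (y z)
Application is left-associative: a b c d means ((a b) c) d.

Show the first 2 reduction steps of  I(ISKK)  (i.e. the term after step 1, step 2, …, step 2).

  start: I(ISKK)
  →1  ISKK
  →2  SKK

Answer: after 2 steps: SKK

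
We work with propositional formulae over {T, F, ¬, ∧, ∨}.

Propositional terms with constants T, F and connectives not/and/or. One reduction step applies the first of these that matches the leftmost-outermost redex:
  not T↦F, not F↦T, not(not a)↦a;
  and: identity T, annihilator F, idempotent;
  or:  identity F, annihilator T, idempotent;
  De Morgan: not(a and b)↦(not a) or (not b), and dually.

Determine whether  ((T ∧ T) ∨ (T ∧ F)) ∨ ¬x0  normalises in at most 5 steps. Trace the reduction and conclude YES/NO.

Answer: YES — reaches normal form T in 3 ≤ 5 steps

Reduction:
  start: ((T ∧ T) ∨ (T ∧ F)) ∨ ¬x0
  [1] (T ∨ (T ∧ F)) ∨ ¬x0
  [2] T ∨ ¬x0
  [3] T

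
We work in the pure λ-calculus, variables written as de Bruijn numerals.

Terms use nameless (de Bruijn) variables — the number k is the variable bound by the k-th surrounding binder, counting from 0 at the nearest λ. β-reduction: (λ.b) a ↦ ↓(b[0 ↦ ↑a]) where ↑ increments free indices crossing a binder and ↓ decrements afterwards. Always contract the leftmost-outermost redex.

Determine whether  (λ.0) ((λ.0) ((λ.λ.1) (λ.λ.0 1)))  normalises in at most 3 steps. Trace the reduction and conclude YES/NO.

Answer: YES — reaches normal form λ.λ.λ.0 1 in 3 ≤ 3 steps

Reduction:
  start: (λ.0) ((λ.0) ((λ.λ.1) (λ.λ.0 1)))
  step 1: (λ.0) ((λ.λ.1) (λ.λ.0 1))
  step 2: (λ.λ.1) (λ.λ.0 1)
  step 3: λ.λ.λ.0 1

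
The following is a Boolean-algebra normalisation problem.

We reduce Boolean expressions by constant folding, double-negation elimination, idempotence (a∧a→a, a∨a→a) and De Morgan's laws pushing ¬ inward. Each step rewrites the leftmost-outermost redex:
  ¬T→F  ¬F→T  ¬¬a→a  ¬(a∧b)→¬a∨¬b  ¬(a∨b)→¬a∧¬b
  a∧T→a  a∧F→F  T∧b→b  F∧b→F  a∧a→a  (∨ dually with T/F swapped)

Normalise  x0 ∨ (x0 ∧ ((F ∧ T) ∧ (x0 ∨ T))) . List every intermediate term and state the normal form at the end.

  start: x0 ∨ (x0 ∧ ((F ∧ T) ∧ (x0 ∨ T)))
  →1  x0 ∨ (x0 ∧ (F ∧ (x0 ∨ T)))
  →2  x0 ∨ (x0 ∧ F)
  →3  x0 ∨ F
  →4  x0

Answer: normal form = x0  (in 4 steps)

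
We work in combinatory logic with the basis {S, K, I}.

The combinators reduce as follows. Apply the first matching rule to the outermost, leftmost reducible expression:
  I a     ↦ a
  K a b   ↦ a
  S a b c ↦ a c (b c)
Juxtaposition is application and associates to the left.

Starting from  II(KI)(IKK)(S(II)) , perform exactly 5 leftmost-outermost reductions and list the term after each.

Answer: after 5 steps: SI

Reduction:
  start: II(KI)(IKK)(S(II))
  →1  I(KI)(IKK)(S(II))
  →2  KI(IKK)(S(II))
  →3  I(S(II))
  →4  S(II)
  →5  SI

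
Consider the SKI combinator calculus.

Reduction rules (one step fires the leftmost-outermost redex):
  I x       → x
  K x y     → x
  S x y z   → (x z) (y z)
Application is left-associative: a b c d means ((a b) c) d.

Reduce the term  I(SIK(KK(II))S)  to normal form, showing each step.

Answer: normal form = KK  (in 6 steps)

Derivation:
  start: I(SIK(KK(II))S)
  →1  SIK(KK(II))S
  →2  I(KK(II))(K(KK(II)))S
  →3  KK(II)(K(KK(II)))S
  →4  K(K(KK(II)))S
  →5  K(KK(II))
  →6  KK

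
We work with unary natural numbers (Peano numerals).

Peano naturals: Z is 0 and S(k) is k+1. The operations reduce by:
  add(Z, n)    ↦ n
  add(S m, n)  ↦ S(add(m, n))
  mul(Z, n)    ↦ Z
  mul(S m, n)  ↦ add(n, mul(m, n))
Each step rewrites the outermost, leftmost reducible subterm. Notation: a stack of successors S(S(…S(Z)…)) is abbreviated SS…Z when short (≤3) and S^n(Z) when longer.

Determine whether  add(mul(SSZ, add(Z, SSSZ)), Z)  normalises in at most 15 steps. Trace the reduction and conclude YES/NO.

Answer: NO — after 15 steps the term is S(S(S(S(S(add(add(SZ, mul(Z, add(Z, SSSZ))), Z)))))), not yet normal

Reduction:
  start: add(mul(SSZ, add(Z, SSSZ)), Z)
  step 1: add(add(add(Z, SSSZ), mul(SZ, add(Z, SSSZ))), Z)
  step 2: add(add(SSSZ, mul(SZ, add(Z, SSSZ))), Z)
  step 3: add(S(add(SSZ, mul(SZ, add(Z, SSSZ)))), Z)
  step 4: S(add(add(SSZ, mul(SZ, add(Z, SSSZ))), Z))
  step 5: S(add(S(add(SZ, mul(SZ, add(Z, SSSZ)))), Z))
  step 6: S(S(add(add(SZ, mul(SZ, add(Z, SSSZ))), Z)))
  step 7: S(S(add(S(add(Z, mul(SZ, add(Z, SSSZ)))), Z)))
  step 8: S(S(S(add(add(Z, mul(SZ, add(Z, SSSZ))), Z))))
  step 9: S(S(S(add(mul(SZ, add(Z, SSSZ)), Z))))
  step 10: S(S(S(add(add(add(Z, SSSZ), mul(Z, add(Z, SSSZ))), Z))))
  step 11: S(S(S(add(add(SSSZ, mul(Z, add(Z, SSSZ))), Z))))
  step 12: S(S(S(add(S(add(SSZ, mul(Z, add(Z, SSSZ)))), Z))))
  step 13: S(S(S(S(add(add(SSZ, mul(Z, add(Z, SSSZ))), Z)))))
  step 14: S(S(S(S(add(S(add(SZ, mul(Z, add(Z, SSSZ)))), Z)))))
  step 15: S(S(S(S(S(add(add(SZ, mul(Z, add(Z, SSSZ))), Z))))))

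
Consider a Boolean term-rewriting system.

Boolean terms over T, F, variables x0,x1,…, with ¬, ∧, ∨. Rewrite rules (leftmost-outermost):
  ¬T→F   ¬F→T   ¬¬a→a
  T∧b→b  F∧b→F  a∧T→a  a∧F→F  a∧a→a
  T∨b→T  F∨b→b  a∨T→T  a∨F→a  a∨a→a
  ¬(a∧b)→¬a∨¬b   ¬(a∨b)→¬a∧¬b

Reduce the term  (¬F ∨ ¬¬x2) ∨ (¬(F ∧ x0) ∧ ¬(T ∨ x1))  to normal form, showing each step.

Answer: normal form = T  (in 3 steps)

Reduction:
  start: (¬F ∨ ¬¬x2) ∨ (¬(F ∧ x0) ∧ ¬(T ∨ x1))
  [1] (T ∨ ¬¬x2) ∨ (¬(F ∧ x0) ∧ ¬(T ∨ x1))
  [2] T ∨ (¬(F ∧ x0) ∧ ¬(T ∨ x1))
  [3] T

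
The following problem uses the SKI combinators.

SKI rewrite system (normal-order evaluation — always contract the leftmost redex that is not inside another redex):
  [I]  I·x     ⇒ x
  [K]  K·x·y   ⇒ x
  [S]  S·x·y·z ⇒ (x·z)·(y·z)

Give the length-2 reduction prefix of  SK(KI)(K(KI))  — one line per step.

  start: SK(KI)(K(KI))
  →1  K(K(KI))(KI(K(KI)))
  →2  K(KI)

Answer: after 2 steps: K(KI)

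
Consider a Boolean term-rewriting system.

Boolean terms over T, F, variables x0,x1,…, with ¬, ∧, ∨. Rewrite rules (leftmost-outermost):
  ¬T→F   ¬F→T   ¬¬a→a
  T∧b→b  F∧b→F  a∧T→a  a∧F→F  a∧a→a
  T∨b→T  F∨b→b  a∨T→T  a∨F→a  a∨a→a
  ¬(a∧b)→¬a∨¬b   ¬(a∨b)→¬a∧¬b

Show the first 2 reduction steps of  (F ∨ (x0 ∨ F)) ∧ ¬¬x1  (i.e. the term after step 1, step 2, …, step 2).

Answer: after 2 steps: x0 ∧ ¬¬x1

Reduction:
  start: (F ∨ (x0 ∨ F)) ∧ ¬¬x1
  →1  (x0 ∨ F) ∧ ¬¬x1
  →2  x0 ∧ ¬¬x1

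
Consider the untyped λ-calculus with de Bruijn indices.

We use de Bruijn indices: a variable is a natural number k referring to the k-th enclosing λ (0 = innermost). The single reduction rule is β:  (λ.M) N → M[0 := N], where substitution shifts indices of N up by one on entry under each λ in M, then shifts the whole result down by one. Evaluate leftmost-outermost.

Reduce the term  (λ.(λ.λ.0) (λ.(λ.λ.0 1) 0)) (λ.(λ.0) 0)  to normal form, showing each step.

  start: (λ.(λ.λ.0) (λ.(λ.λ.0 1) 0)) (λ.(λ.0) 0)
  step 1: (λ.λ.0) (λ.(λ.λ.0 1) 0)
  step 2: λ.0

Answer: normal form = λ.0  (in 2 steps)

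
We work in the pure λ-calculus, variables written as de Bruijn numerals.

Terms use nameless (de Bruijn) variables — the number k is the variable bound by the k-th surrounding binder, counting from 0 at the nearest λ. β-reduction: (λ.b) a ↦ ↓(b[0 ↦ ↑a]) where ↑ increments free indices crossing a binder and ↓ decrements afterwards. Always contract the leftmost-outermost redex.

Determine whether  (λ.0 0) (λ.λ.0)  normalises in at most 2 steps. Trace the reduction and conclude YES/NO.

  start: (λ.0 0) (λ.λ.0)
  step 1: (λ.λ.0) (λ.λ.0)
  step 2: λ.0

Answer: YES — reaches normal form λ.0 in 2 ≤ 2 steps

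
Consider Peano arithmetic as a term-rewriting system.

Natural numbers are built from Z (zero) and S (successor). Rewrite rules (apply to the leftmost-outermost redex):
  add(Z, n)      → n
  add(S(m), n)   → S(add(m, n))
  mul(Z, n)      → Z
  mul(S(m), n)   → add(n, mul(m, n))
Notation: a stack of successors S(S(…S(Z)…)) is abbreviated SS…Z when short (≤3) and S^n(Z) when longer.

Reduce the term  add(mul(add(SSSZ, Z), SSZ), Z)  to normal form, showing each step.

  start: add(mul(add(SSSZ, Z), SSZ), Z)
  step 1: add(mul(S(add(SSZ, Z)), SSZ), Z)
  step 2: add(add(SSZ, mul(add(SSZ, Z), SSZ)), Z)
  step 3: add(S(add(SZ, mul(add(SSZ, Z), SSZ))), Z)
  step 4: S(add(add(SZ, mul(add(SSZ, Z), SSZ)), Z))
  step 5: S(add(S(add(Z, mul(add(SSZ, Z), SSZ))), Z))
  step 6: S(S(add(add(Z, mul(add(SSZ, Z), SSZ)), Z)))
  step 7: S(S(add(mul(add(SSZ, Z), SSZ), Z)))
  step 8: S(S(add(mul(S(add(SZ, Z)), SSZ), Z)))
  step 9: S(S(add(add(SSZ, mul(add(SZ, Z), SSZ)), Z)))
  step 10: S(S(add(S(add(SZ, mul(add(SZ, Z), SSZ))), Z)))
  step 11: S(S(S(add(add(SZ, mul(add(SZ, Z), SSZ)), Z))))
  step 12: S(S(S(add(S(add(Z, mul(add(SZ, Z), SSZ))), Z))))
  step 13: S(S(S(S(add(add(Z, mul(add(SZ, Z), SSZ)), Z)))))
  step 14: S(S(S(S(add(mul(add(SZ, Z), SSZ), Z)))))
  step 15: S(S(S(S(add(mul(S(add(Z, Z)), SSZ), Z)))))
  step 16: S(S(S(S(add(add(SSZ, mul(add(Z, Z), SSZ)), Z)))))
  step 17: S(S(S(S(add(S(add(SZ, mul(add(Z, Z), SSZ))), Z)))))
  step 18: S(S(S(S(S(add(add(SZ, mul(add(Z, Z), SSZ)), Z))))))
  step 19: S(S(S(S(S(add(S(add(Z, mul(add(Z, Z), SSZ))), Z))))))
  step 20: S(S(S(S(S(S(add(add(Z, mul(add(Z, Z), SSZ)), Z)))))))
  step 21: S(S(S(S(S(S(add(mul(add(Z, Z), SSZ), Z)))))))
  step 22: S(S(S(S(S(S(add(mul(Z, SSZ), Z)))))))
  step 23: S(S(S(S(S(S(add(Z, Z)))))))
  step 24: S^6(Z)

Answer: normal form = S^6(Z)  (in 24 steps)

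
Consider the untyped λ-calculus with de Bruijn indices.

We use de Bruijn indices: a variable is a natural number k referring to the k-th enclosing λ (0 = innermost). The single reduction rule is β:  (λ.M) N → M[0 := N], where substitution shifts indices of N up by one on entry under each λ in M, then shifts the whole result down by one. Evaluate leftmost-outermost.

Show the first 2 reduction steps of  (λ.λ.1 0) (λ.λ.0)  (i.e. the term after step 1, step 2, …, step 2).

  start: (λ.λ.1 0) (λ.λ.0)
  step 1: λ.(λ.λ.0) 0
  step 2: λ.λ.0

Answer: after 2 steps: λ.λ.0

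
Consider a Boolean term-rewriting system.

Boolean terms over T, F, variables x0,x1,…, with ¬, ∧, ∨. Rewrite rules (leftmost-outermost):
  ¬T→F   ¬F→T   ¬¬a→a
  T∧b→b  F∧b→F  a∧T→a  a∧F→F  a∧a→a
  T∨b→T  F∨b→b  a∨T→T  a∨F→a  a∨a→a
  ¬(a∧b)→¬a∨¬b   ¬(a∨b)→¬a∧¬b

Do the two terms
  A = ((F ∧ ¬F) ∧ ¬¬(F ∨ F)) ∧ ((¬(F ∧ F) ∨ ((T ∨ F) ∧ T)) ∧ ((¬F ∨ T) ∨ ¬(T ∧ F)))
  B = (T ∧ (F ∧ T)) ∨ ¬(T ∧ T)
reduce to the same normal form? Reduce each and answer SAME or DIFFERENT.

Answer: SAME — A ⇓ F, B ⇓ F

Derivation:
Term A:
  start: ((F ∧ ¬F) ∧ ¬¬(F ∨ F)) ∧ ((¬(F ∧ F) ∨ ((T ∨ F) ∧ T)) ∧ ((¬F ∨ T) ∨ ¬(T ∧ F)))
  [1] (F ∧ ¬¬(F ∨ F)) ∧ ((¬(F ∧ F) ∨ ((T ∨ F) ∧ T)) ∧ ((¬F ∨ T) ∨ ¬(T ∧ F)))
  [2] F ∧ ((¬(F ∧ F) ∨ ((T ∨ F) ∧ T)) ∧ ((¬F ∨ T) ∨ ¬(T ∧ F)))
  [3] F

Term B:
  start: (T ∧ (F ∧ T)) ∨ ¬(T ∧ T)
  [1] (F ∧ T) ∨ ¬(T ∧ T)
  [2] F ∨ ¬(T ∧ T)
  [3] ¬(T ∧ T)
  [4] ¬T ∨ ¬T
  [5] ¬T
  [6] F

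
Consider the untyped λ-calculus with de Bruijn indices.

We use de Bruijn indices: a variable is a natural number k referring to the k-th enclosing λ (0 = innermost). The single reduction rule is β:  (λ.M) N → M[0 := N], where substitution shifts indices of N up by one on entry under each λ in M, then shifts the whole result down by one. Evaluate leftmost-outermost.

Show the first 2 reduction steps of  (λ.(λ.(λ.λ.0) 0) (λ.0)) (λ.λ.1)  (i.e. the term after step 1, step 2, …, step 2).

  start: (λ.(λ.(λ.λ.0) 0) (λ.0)) (λ.λ.1)
  →1  (λ.(λ.λ.0) 0) (λ.0)
  →2  (λ.λ.0) (λ.0)

Answer: after 2 steps: (λ.λ.0) (λ.0)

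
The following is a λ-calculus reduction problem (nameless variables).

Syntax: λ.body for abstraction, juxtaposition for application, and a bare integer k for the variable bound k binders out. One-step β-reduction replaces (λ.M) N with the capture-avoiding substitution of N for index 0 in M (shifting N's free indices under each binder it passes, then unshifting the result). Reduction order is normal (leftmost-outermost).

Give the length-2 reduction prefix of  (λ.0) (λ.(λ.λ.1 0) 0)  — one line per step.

  start: (λ.0) (λ.(λ.λ.1 0) 0)
  [1] λ.(λ.λ.1 0) 0
  [2] λ.λ.1 0

Answer: after 2 steps: λ.λ.1 0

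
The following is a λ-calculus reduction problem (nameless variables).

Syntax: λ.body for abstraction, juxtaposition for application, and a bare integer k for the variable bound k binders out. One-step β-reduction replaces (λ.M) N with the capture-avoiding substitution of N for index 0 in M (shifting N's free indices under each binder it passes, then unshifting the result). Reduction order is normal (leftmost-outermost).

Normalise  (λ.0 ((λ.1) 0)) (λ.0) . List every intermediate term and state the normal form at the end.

Answer: normal form = λ.0  (in 3 steps)

Reduction:
  start: (λ.0 ((λ.1) 0)) (λ.0)
  →1  (λ.0) ((λ.λ.0) (λ.0))
  →2  (λ.λ.0) (λ.0)
  →3  λ.0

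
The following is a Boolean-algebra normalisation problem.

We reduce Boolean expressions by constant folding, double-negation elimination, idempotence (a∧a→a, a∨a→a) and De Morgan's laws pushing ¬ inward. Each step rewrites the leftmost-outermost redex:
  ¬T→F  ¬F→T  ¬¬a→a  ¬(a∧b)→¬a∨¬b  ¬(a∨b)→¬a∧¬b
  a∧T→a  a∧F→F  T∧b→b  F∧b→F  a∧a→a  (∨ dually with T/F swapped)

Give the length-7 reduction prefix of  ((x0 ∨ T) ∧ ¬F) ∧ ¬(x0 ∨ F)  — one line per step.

Answer: after 7 steps: ¬x0

Derivation:
  start: ((x0 ∨ T) ∧ ¬F) ∧ ¬(x0 ∨ F)
  step 1: (T ∧ ¬F) ∧ ¬(x0 ∨ F)
  step 2: ¬F ∧ ¬(x0 ∨ F)
  step 3: T ∧ ¬(x0 ∨ F)
  step 4: ¬(x0 ∨ F)
  step 5: ¬x0 ∧ ¬F
  step 6: ¬x0 ∧ T
  step 7: ¬x0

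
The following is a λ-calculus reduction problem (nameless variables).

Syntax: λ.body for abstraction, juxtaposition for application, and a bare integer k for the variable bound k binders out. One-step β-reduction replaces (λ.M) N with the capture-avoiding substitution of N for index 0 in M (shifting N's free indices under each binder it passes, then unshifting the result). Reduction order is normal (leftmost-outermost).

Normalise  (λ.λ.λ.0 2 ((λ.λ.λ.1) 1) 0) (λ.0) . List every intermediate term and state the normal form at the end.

Answer: normal form = λ.λ.0 (λ.0) (λ.λ.1) 0  (in 2 steps)

Reduction:
  start: (λ.λ.λ.0 2 ((λ.λ.λ.1) 1) 0) (λ.0)
  step 1: λ.λ.0 (λ.0) ((λ.λ.λ.1) 1) 0
  step 2: λ.λ.0 (λ.0) (λ.λ.1) 0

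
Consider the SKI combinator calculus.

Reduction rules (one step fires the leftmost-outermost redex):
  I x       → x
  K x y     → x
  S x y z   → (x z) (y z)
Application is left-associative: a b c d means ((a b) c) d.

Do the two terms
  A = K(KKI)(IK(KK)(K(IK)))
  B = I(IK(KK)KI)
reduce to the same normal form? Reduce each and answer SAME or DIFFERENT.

Term A:
  start: K(KKI)(IK(KK)(K(IK)))
  step 1: KKI
  step 2: K

Term B:
  start: I(IK(KK)KI)
  step 1: IK(KK)KI
  step 2: K(KK)KI
  step 3: KKI
  step 4: K

Answer: SAME — A ⇓ K, B ⇓ K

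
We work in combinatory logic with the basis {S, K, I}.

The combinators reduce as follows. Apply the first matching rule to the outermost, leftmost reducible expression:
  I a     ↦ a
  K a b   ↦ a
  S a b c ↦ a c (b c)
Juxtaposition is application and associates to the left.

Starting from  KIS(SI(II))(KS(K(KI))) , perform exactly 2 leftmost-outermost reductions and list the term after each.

  start: KIS(SI(II))(KS(K(KI)))
  step 1: I(SI(II))(KS(K(KI)))
  step 2: SI(II)(KS(K(KI)))

Answer: after 2 steps: SI(II)(KS(K(KI)))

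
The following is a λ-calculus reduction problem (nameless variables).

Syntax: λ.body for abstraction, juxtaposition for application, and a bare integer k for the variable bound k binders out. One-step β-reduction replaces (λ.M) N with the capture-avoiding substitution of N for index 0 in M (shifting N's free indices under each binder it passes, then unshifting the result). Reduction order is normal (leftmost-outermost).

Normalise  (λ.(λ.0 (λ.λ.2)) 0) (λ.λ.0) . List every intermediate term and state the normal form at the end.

Answer: normal form = λ.0  (in 3 steps)

Working:
  start: (λ.(λ.0 (λ.λ.2)) 0) (λ.λ.0)
  →1  (λ.0 (λ.λ.2)) (λ.λ.0)
  →2  (λ.λ.0) (λ.λ.λ.λ.0)
  →3  λ.0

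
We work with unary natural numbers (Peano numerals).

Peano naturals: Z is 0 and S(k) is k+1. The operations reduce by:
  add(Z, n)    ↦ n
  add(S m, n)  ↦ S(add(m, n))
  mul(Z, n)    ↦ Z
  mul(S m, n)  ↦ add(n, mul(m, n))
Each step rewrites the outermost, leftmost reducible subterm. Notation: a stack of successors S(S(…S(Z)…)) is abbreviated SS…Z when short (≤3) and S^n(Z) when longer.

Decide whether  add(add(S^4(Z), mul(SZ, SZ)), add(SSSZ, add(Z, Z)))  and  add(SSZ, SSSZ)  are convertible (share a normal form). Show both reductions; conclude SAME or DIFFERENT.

Answer: DIFFERENT — A ⇓ S^8(Z), B ⇓ S^5(Z)

Derivation:
Term A:
  start: add(add(S^4(Z), mul(SZ, SZ)), add(SSSZ, add(Z, Z)))
  step 1: add(S(add(SSSZ, mul(SZ, SZ))), add(SSSZ, add(Z, Z)))
  step 2: S(add(add(SSSZ, mul(SZ, SZ)), add(SSSZ, add(Z, Z))))
  step 3: S(add(S(add(SSZ, mul(SZ, SZ))), add(SSSZ, add(Z, Z))))
  step 4: S(S(add(add(SSZ, mul(SZ, SZ)), add(SSSZ, add(Z, Z)))))
  step 5: S(S(add(S(add(SZ, mul(SZ, SZ))), add(SSSZ, add(Z, Z)))))
  step 6: S(S(S(add(add(SZ, mul(SZ, SZ)), add(SSSZ, add(Z, Z))))))
  step 7: S(S(S(add(S(add(Z, mul(SZ, SZ))), add(SSSZ, add(Z, Z))))))
  step 8: S(S(S(S(add(add(Z, mul(SZ, SZ)), add(SSSZ, add(Z, Z)))))))
  step 9: S(S(S(S(add(mul(SZ, SZ), add(SSSZ, add(Z, Z)))))))
  step 10: S(S(S(S(add(add(SZ, mul(Z, SZ)), add(SSSZ, add(Z, Z)))))))
  step 11: S(S(S(S(add(S(add(Z, mul(Z, SZ))), add(SSSZ, add(Z, Z)))))))
  step 12: S(S(S(S(S(add(add(Z, mul(Z, SZ)), add(SSSZ, add(Z, Z))))))))
  step 13: S(S(S(S(S(add(mul(Z, SZ), add(SSSZ, add(Z, Z))))))))
  step 14: S(S(S(S(S(add(Z, add(SSSZ, add(Z, Z))))))))
  step 15: S(S(S(S(S(add(SSSZ, add(Z, Z)))))))
  step 16: S(S(S(S(S(S(add(SSZ, add(Z, Z))))))))
  step 17: S(S(S(S(S(S(S(add(SZ, add(Z, Z)))))))))
  step 18: S(S(S(S(S(S(S(S(add(Z, add(Z, Z))))))))))
  step 19: S(S(S(S(S(S(S(S(add(Z, Z)))))))))
  step 20: S^8(Z)

Term B:
  start: add(SSZ, SSSZ)
  step 1: S(add(SZ, SSSZ))
  step 2: S(S(add(Z, SSSZ)))
  step 3: S^5(Z)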